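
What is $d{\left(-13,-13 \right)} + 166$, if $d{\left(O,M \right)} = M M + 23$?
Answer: $358$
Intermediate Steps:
$d{\left(O,M \right)} = 23 + M^{2}$ ($d{\left(O,M \right)} = M^{2} + 23 = 23 + M^{2}$)
$d{\left(-13,-13 \right)} + 166 = \left(23 + \left(-13\right)^{2}\right) + 166 = \left(23 + 169\right) + 166 = 192 + 166 = 358$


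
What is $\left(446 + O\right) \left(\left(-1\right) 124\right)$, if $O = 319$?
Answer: $-94860$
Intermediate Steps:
$\left(446 + O\right) \left(\left(-1\right) 124\right) = \left(446 + 319\right) \left(\left(-1\right) 124\right) = 765 \left(-124\right) = -94860$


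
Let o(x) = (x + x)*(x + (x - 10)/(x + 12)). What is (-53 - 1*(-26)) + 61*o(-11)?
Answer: 42917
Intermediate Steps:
o(x) = 2*x*(x + (-10 + x)/(12 + x)) (o(x) = (2*x)*(x + (-10 + x)/(12 + x)) = 2*x*(x + (-10 + x)/(12 + x)))
(-53 - 1*(-26)) + 61*o(-11) = (-53 - 1*(-26)) + 61*(2*(-11)*(-10 + (-11)² + 13*(-11))/(12 - 11)) = (-53 + 26) + 61*(2*(-11)*(-10 + 121 - 143)/1) = -27 + 61*(2*(-11)*1*(-32)) = -27 + 61*704 = -27 + 42944 = 42917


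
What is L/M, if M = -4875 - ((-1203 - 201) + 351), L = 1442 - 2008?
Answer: 283/1911 ≈ 0.14809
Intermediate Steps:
L = -566
M = -3822 (M = -4875 - (-1404 + 351) = -4875 - 1*(-1053) = -4875 + 1053 = -3822)
L/M = -566/(-3822) = -566*(-1/3822) = 283/1911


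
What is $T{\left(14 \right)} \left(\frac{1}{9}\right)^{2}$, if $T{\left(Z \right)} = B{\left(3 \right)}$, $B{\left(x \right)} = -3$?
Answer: $- \frac{1}{27} \approx -0.037037$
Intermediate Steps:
$T{\left(Z \right)} = -3$
$T{\left(14 \right)} \left(\frac{1}{9}\right)^{2} = - 3 \left(\frac{1}{9}\right)^{2} = - \frac{3}{81} = \left(-3\right) \frac{1}{81} = - \frac{1}{27}$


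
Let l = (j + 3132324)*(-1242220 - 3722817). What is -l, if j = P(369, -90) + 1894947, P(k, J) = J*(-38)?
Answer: 24977566950567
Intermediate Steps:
P(k, J) = -38*J
j = 1898367 (j = -38*(-90) + 1894947 = 3420 + 1894947 = 1898367)
l = -24977566950567 (l = (1898367 + 3132324)*(-1242220 - 3722817) = 5030691*(-4965037) = -24977566950567)
-l = -1*(-24977566950567) = 24977566950567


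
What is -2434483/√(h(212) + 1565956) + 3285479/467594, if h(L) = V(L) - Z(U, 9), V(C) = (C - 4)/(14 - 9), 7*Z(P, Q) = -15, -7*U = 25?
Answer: 3285479/467594 - 2434483*√213149965/18269997 ≈ -1938.4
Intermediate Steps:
U = -25/7 (U = -⅐*25 = -25/7 ≈ -3.5714)
Z(P, Q) = -15/7 (Z(P, Q) = (⅐)*(-15) = -15/7)
V(C) = -⅘ + C/5 (V(C) = (-4 + C)/5 = (-4 + C)*(⅕) = -⅘ + C/5)
h(L) = 47/35 + L/5 (h(L) = (-⅘ + L/5) - 1*(-15/7) = (-⅘ + L/5) + 15/7 = 47/35 + L/5)
-2434483/√(h(212) + 1565956) + 3285479/467594 = -2434483/√((47/35 + (⅕)*212) + 1565956) + 3285479/467594 = -2434483/√((47/35 + 212/5) + 1565956) + 3285479*(1/467594) = -2434483/√(1531/35 + 1565956) + 3285479/467594 = -2434483*√213149965/18269997 + 3285479/467594 = 3285479/467594 - 2434483*√213149965/18269997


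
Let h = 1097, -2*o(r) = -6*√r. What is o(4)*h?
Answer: 6582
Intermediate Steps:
o(r) = 3*√r (o(r) = -(-3)*√r = 3*√r)
o(4)*h = (3*√4)*1097 = (3*2)*1097 = 6*1097 = 6582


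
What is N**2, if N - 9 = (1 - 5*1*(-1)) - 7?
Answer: 64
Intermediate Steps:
N = 8 (N = 9 + ((1 - 5*1*(-1)) - 7) = 9 + ((1 - 5*(-1)) - 7) = 9 + ((1 + 5) - 7) = 9 + (6 - 7) = 9 - 1 = 8)
N**2 = 8**2 = 64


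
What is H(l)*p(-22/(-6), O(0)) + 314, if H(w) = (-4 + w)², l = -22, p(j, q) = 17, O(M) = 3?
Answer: 11806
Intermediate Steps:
H(l)*p(-22/(-6), O(0)) + 314 = (-4 - 22)²*17 + 314 = (-26)²*17 + 314 = 676*17 + 314 = 11492 + 314 = 11806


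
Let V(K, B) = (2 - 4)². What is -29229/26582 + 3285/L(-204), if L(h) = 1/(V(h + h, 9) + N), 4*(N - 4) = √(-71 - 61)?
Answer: 698545731/26582 + 3285*I*√33/2 ≈ 26279.0 + 9435.4*I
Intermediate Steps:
V(K, B) = 4 (V(K, B) = (-2)² = 4)
N = 4 + I*√33/2 (N = 4 + √(-71 - 61)/4 = 4 + √(-132)/4 = 4 + (2*I*√33)/4 = 4 + I*√33/2 ≈ 4.0 + 2.8723*I)
L(h) = 1/(8 + I*√33/2) (L(h) = 1/(4 + (4 + I*√33/2)) = 1/(8 + I*√33/2))
-29229/26582 + 3285/L(-204) = -29229/26582 + 3285/(32/289 - 2*I*√33/289)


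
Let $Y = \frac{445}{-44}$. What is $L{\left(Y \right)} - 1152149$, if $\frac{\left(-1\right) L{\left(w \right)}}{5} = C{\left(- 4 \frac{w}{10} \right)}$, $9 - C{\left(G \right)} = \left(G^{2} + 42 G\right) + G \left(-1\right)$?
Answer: $- \frac{557220901}{484} \approx -1.1513 \cdot 10^{6}$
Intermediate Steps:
$Y = - \frac{445}{44}$ ($Y = 445 \left(- \frac{1}{44}\right) = - \frac{445}{44} \approx -10.114$)
$C{\left(G \right)} = 9 - G^{2} - 41 G$ ($C{\left(G \right)} = 9 - \left(\left(G^{2} + 42 G\right) + G \left(-1\right)\right) = 9 - \left(\left(G^{2} + 42 G\right) - G\right) = 9 - \left(G^{2} + 41 G\right) = 9 - G^{2} - 41 G$)
$L{\left(w \right)} = -45 - 82 w + \frac{4 w^{2}}{5}$ ($L{\left(w \right)} = - 5 \left(9 - \left(- 4 \frac{w}{10}\right)^{2} - 41 \left(- 4 \frac{w}{10}\right)\right) = - 5 \left(9 - \left(- \frac{2 w}{5}\right)^{2} - 41 \left(- \frac{2 w}{5}\right)\right) = - 5 \left(9 - \frac{4 w^{2}}{25} + \frac{82 w}{5}\right) = -45 - 82 w + \frac{4 w^{2}}{5}$)
$L{\left(Y \right)} - 1152149 = \left(-45 - - \frac{18245}{22} + \frac{4 \left(- \frac{445}{44}\right)^{2}}{5}\right) - 1152149 = \left(-45 + \frac{18245}{22} + \frac{4}{5} \cdot \frac{198025}{1936}\right) - 1152149 = \left(-45 + \frac{18245}{22} + \frac{39605}{484}\right) - 1152149 = \frac{419215}{484} - 1152149 = - \frac{557220901}{484}$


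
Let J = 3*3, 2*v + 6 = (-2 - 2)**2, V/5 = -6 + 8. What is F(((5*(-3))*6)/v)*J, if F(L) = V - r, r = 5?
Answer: 45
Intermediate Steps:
V = 10 (V = 5*(-6 + 8) = 5*2 = 10)
v = 5 (v = -3 + (-2 - 2)**2/2 = -3 + (1/2)*(-4)**2 = -3 + (1/2)*16 = -3 + 8 = 5)
F(L) = 5 (F(L) = 10 - 1*5 = 10 - 5 = 5)
J = 9
F(((5*(-3))*6)/v)*J = 5*9 = 45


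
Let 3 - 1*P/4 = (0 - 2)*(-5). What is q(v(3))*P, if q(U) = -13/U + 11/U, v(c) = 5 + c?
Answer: 7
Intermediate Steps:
q(U) = -2/U
P = -28 (P = 12 - 4*(0 - 2)*(-5) = 12 - (-8)*(-5) = 12 - 4*10 = 12 - 40 = -28)
q(v(3))*P = -2/(5 + 3)*(-28) = -2/8*(-28) = -2*⅛*(-28) = -¼*(-28) = 7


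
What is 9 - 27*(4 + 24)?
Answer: -747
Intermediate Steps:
9 - 27*(4 + 24) = 9 - 27*28 = 9 - 756 = -747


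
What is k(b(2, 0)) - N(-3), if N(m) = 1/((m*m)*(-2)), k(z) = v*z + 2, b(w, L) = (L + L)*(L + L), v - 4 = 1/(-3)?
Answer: 37/18 ≈ 2.0556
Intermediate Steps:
v = 11/3 (v = 4 + 1/(-3) = 4 - ⅓ = 11/3 ≈ 3.6667)
b(w, L) = 4*L² (b(w, L) = (2*L)*(2*L) = 4*L²)
k(z) = 2 + 11*z/3 (k(z) = 11*z/3 + 2 = 2 + 11*z/3)
N(m) = -1/(2*m²) (N(m) = 1/(m²*(-2)) = 1/(-2*m²) = -1/(2*m²))
k(b(2, 0)) - N(-3) = (2 + 11*(4*0²)/3) - (-1)/(2*(-3)²) = (2 + 11*(4*0)/3) - (-1)/(2*9) = (2 + (11/3)*0) - 1*(-1/18) = (2 + 0) + 1/18 = 2 + 1/18 = 37/18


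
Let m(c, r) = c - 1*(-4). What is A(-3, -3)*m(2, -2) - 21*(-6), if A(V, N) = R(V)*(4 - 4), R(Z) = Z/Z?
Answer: 126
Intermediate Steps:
R(Z) = 1
m(c, r) = 4 + c (m(c, r) = c + 4 = 4 + c)
A(V, N) = 0 (A(V, N) = 1*(4 - 4) = 1*0 = 0)
A(-3, -3)*m(2, -2) - 21*(-6) = 0*(4 + 2) - 21*(-6) = 0*6 + 126 = 0 + 126 = 126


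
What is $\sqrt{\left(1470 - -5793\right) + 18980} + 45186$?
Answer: $45186 + \sqrt{26243} \approx 45348.0$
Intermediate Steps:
$\sqrt{\left(1470 - -5793\right) + 18980} + 45186 = \sqrt{\left(1470 + 5793\right) + 18980} + 45186 = \sqrt{7263 + 18980} + 45186 = \sqrt{26243} + 45186 = 45186 + \sqrt{26243}$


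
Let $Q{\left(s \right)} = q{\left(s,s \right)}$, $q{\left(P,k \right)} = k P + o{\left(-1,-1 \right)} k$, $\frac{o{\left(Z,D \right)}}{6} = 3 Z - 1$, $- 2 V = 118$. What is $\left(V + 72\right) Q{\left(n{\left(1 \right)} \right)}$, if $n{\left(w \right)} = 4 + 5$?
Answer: $-1755$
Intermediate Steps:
$V = -59$ ($V = \left(- \frac{1}{2}\right) 118 = -59$)
$o{\left(Z,D \right)} = -6 + 18 Z$ ($o{\left(Z,D \right)} = 6 \left(3 Z - 1\right) = 6 \left(-1 + 3 Z\right) = -6 + 18 Z$)
$q{\left(P,k \right)} = - 24 k + P k$ ($q{\left(P,k \right)} = k P + \left(-6 + 18 \left(-1\right)\right) k = P k + \left(-6 - 18\right) k = P k - 24 k = - 24 k + P k$)
$n{\left(w \right)} = 9$
$Q{\left(s \right)} = s \left(-24 + s\right)$
$\left(V + 72\right) Q{\left(n{\left(1 \right)} \right)} = \left(-59 + 72\right) 9 \left(-24 + 9\right) = 13 \cdot 9 \left(-15\right) = 13 \left(-135\right) = -1755$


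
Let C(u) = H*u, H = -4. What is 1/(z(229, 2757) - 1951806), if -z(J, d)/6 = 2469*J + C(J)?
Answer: -1/5338716 ≈ -1.8731e-7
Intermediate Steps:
C(u) = -4*u
z(J, d) = -14790*J (z(J, d) = -6*(2469*J - 4*J) = -14790*J)
1/(z(229, 2757) - 1951806) = 1/(-14790*229 - 1951806) = 1/(-3386910 - 1951806) = 1/(-5338716) = -1/5338716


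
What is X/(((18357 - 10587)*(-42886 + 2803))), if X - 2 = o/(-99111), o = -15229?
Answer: -30493/4409659496430 ≈ -6.9150e-9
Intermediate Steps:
X = 213451/99111 (X = 2 - 15229/(-99111) = 2 - 15229*(-1/99111) = 2 + 15229/99111 = 213451/99111 ≈ 2.1537)
X/(((18357 - 10587)*(-42886 + 2803))) = 213451/(99111*(((18357 - 10587)*(-42886 + 2803)))) = 213451/(99111*((7770*(-40083)))) = (213451/99111)/(-311444910) = (213451/99111)*(-1/311444910) = -30493/4409659496430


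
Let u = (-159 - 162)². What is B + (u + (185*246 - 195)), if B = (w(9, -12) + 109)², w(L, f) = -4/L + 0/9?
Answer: 12971365/81 ≈ 1.6014e+5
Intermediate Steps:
w(L, f) = -4/L (w(L, f) = -4/L + 0*(⅑) = -4/L + 0 = -4/L)
u = 103041 (u = (-321)² = 103041)
B = 954529/81 (B = (-4/9 + 109)² = (977/9)² = 954529/81 ≈ 11784.)
B + (u + (185*246 - 195)) = 954529/81 + (103041 + (185*246 - 195)) = 954529/81 + (103041 + (45510 - 195)) = 954529/81 + (103041 + 45315) = 954529/81 + 148356 = 12971365/81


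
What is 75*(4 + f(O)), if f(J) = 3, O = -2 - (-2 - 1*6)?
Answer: 525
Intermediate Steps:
O = 6 (O = -2 - (-2 - 6) = -2 - 1*(-8) = -2 + 8 = 6)
75*(4 + f(O)) = 75*(4 + 3) = 75*7 = 525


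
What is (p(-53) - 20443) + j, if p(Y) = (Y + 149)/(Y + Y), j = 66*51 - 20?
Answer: -906189/53 ≈ -17098.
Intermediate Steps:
j = 3346 (j = 3366 - 20 = 3346)
p(Y) = (149 + Y)/(2*Y) (p(Y) = (149 + Y)/((2*Y)) = (149 + Y)*(1/(2*Y)) = (149 + Y)/(2*Y))
(p(-53) - 20443) + j = ((½)*(149 - 53)/(-53) - 20443) + 3346 = ((½)*(-1/53)*96 - 20443) + 3346 = (-48/53 - 20443) + 3346 = -1083527/53 + 3346 = -906189/53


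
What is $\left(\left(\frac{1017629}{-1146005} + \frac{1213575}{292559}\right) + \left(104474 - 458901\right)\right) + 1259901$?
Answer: $\frac{303583052458371094}{335274076795} \approx 9.0548 \cdot 10^{5}$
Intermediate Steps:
$\left(\left(\frac{1017629}{-1146005} + \frac{1213575}{292559}\right) + \left(104474 - 458901\right)\right) + 1259901 = \left(\left(1017629 \left(- \frac{1}{1146005}\right) + 1213575 \cdot \frac{1}{292559}\right) - 354427\right) + 1259901 = \left(\left(- \frac{1017629}{1146005} + \frac{1213575}{292559}\right) - 354427\right) + 1259901 = \left(\frac{1093046495264}{335274076795} - 354427\right) + 1259901 = - \frac{118829092169726201}{335274076795} + 1259901 = \frac{303583052458371094}{335274076795}$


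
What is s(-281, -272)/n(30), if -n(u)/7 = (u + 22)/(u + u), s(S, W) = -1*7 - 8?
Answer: 225/91 ≈ 2.4725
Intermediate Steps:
s(S, W) = -15 (s(S, W) = -7 - 8 = -15)
n(u) = -7*(22 + u)/(2*u) (n(u) = -7*(u + 22)/(u + u) = -7*(22 + u)/(2*u))
s(-281, -272)/n(30) = -15/(-7/2 - 77/30) = -15/(-91/15) = -15*(-15/91) = 225/91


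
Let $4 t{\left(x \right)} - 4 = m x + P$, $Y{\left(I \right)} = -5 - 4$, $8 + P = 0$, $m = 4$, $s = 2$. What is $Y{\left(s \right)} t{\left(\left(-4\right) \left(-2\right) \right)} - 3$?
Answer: $-66$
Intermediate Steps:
$P = -8$ ($P = -8 + 0 = -8$)
$Y{\left(I \right)} = -9$
$t{\left(x \right)} = -1 + x$ ($t{\left(x \right)} = 1 + \frac{4 x - 8}{4} = 1 + \frac{-8 + 4 x}{4} = 1 + \left(-2 + x\right) = -1 + x$)
$Y{\left(s \right)} t{\left(\left(-4\right) \left(-2\right) \right)} - 3 = - 9 \left(-1 - -8\right) - 3 = - 9 \left(-1 + 8\right) - 3 = \left(-9\right) 7 - 3 = -63 - 3 = -66$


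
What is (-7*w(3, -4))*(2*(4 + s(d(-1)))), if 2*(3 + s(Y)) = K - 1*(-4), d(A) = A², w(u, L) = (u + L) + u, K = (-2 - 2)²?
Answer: -308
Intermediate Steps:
K = 16 (K = (-4)² = 16)
w(u, L) = L + 2*u (w(u, L) = (L + u) + u = L + 2*u)
s(Y) = 7 (s(Y) = -3 + (16 - 1*(-4))/2 = -3 + (16 + 4)/2 = -3 + (½)*20 = -3 + 10 = 7)
(-7*w(3, -4))*(2*(4 + s(d(-1)))) = (-7*(-4 + 2*3))*(2*(4 + 7)) = (-7*(-4 + 6))*(2*11) = -7*2*22 = -14*22 = -308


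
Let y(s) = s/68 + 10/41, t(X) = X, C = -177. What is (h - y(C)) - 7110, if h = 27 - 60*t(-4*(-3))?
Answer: -21748187/2788 ≈ -7800.6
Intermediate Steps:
y(s) = 10/41 + s/68 (y(s) = s*(1/68) + 10*(1/41) = s/68 + 10/41 = 10/41 + s/68)
h = -693 (h = 27 - (-240)*(-3) = 27 - 60*12 = 27 - 720 = -693)
(h - y(C)) - 7110 = (-693 - (10/41 + (1/68)*(-177))) - 7110 = (-693 - (10/41 - 177/68)) - 7110 = (-693 - 1*(-6577/2788)) - 7110 = (-693 + 6577/2788) - 7110 = -1925507/2788 - 7110 = -21748187/2788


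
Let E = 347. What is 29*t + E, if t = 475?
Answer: 14122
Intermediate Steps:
29*t + E = 29*475 + 347 = 13775 + 347 = 14122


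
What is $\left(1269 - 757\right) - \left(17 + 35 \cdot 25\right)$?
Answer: $-380$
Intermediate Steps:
$\left(1269 - 757\right) - \left(17 + 35 \cdot 25\right) = \left(1269 - 757\right) - \left(17 + 875\right) = 512 - 892 = -380$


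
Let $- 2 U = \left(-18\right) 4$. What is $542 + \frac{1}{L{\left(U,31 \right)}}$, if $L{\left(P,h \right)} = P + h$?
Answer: $\frac{36315}{67} \approx 542.01$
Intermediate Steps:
$U = 36$ ($U = - \frac{\left(-18\right) 4}{2} = \left(- \frac{1}{2}\right) \left(-72\right) = 36$)
$542 + \frac{1}{L{\left(U,31 \right)}} = 542 + \frac{1}{36 + 31} = 542 + \frac{1}{67} = \frac{36315}{67}$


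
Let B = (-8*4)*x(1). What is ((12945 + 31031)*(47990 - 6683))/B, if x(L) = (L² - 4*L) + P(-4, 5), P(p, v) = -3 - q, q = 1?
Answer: 32437797/4 ≈ 8.1094e+6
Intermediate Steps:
P(p, v) = -4 (P(p, v) = -3 - 1*1 = -3 - 1 = -4)
x(L) = -4 + L² - 4*L (x(L) = (L² - 4*L) - 4 = -4 + L² - 4*L)
B = 224 (B = (-8*4)*(-4 + 1² - 4*1) = -32*(-4 + 1 - 4) = -32*(-7) = 224)
((12945 + 31031)*(47990 - 6683))/B = ((12945 + 31031)*(47990 - 6683))/224 = (43976*41307)*(1/224) = 1816516632*(1/224) = 32437797/4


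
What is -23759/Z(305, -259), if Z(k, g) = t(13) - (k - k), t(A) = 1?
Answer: -23759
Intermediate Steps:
Z(k, g) = 1 (Z(k, g) = 1 - (k - k) = 1 - 1*0 = 1 + 0 = 1)
-23759/Z(305, -259) = -23759/1 = -23759*1 = -23759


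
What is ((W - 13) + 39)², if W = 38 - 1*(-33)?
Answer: 9409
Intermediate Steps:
W = 71 (W = 38 + 33 = 71)
((W - 13) + 39)² = ((71 - 13) + 39)² = (58 + 39)² = 97² = 9409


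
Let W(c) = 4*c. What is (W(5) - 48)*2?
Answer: -56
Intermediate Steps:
(W(5) - 48)*2 = (4*5 - 48)*2 = (20 - 48)*2 = -28*2 = -56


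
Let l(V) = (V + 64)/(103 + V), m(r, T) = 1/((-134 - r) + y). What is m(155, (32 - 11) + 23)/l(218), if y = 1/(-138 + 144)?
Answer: -321/81451 ≈ -0.0039410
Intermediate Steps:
y = 1/6 ≈ 0.16667
m(r, T) = 1/(-803/6 - r) (m(r, T) = 1/((-134 - r) + 1/6) = 1/(-803/6 - r))
l(V) = (64 + V)/(103 + V)
m(155, (32 - 11) + 23)/l(218) = (-6/(803 + 6*155))/(((64 + 218)/(103 + 218))) = (-6/(803 + 930))/((282/321)) = (-6/1733)/(((1/321)*282)) = (-6*1/1733)/(94/107) = -6/1733*107/94 = -321/81451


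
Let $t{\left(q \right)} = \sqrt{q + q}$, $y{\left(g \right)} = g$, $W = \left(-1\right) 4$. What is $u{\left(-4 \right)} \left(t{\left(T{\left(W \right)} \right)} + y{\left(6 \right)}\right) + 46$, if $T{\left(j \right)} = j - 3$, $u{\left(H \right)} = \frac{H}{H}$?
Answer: $52 + i \sqrt{14} \approx 52.0 + 3.7417 i$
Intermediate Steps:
$W = -4$
$u{\left(H \right)} = 1$
$T{\left(j \right)} = -3 + j$
$t{\left(q \right)} = \sqrt{2} \sqrt{q}$ ($t{\left(q \right)} = \sqrt{2 q} = \sqrt{2} \sqrt{q}$)
$u{\left(-4 \right)} \left(t{\left(T{\left(W \right)} \right)} + y{\left(6 \right)}\right) + 46 = 1 \left(\sqrt{2} \sqrt{-3 - 4} + 6\right) + 46 = 1 \left(\sqrt{2} \sqrt{-7} + 6\right) + 46 = 1 \left(\sqrt{2} i \sqrt{7} + 6\right) + 46 = 1 \left(i \sqrt{14} + 6\right) + 46 = 1 \left(6 + i \sqrt{14}\right) + 46 = \left(6 + i \sqrt{14}\right) + 46 = 52 + i \sqrt{14}$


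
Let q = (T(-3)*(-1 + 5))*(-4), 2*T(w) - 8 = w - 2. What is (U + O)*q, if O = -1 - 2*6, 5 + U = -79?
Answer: 2328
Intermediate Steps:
U = -84 (U = -5 - 79 = -84)
T(w) = 3 + w/2 (T(w) = 4 + (w - 2)/2 = 4 + (-2 + w)/2 = 4 + (-1 + w/2) = 3 + w/2)
O = -13 (O = -1 - 12 = -13)
q = -24 (q = ((3 + (1/2)*(-3))*(-1 + 5))*(-4) = ((3 - 3/2)*4)*(-4) = ((3/2)*4)*(-4) = 6*(-4) = -24)
(U + O)*q = (-84 - 13)*(-24) = -97*(-24) = 2328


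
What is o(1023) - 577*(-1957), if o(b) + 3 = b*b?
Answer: 2175715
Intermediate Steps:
o(b) = -3 + b² (o(b) = -3 + b*b = -3 + b²)
o(1023) - 577*(-1957) = (-3 + 1023²) - 577*(-1957) = (-3 + 1046529) - 1*(-1129189) = 1046526 + 1129189 = 2175715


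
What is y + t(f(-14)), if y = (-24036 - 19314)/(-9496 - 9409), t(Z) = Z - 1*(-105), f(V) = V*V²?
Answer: -9969389/3781 ≈ -2636.7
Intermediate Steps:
f(V) = V³
t(Z) = 105 + Z (t(Z) = Z + 105 = 105 + Z)
y = 8670/3781 (y = -43350/(-18905) = -43350*(-1/18905) = 8670/3781 ≈ 2.2930)
y + t(f(-14)) = 8670/3781 + (105 + (-14)³) = 8670/3781 + (105 - 2744) = 8670/3781 - 2639 = -9969389/3781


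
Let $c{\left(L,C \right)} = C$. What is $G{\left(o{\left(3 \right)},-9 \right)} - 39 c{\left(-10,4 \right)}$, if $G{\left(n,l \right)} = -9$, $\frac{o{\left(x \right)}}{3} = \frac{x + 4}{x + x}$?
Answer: $-165$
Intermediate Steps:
$o{\left(x \right)} = \frac{3 \left(4 + x\right)}{2 x}$ ($o{\left(x \right)} = 3 \frac{x + 4}{x + x} = 3 \frac{4 + x}{2 x} = \frac{3 \left(4 + x\right)}{2 x}$)
$G{\left(o{\left(3 \right)},-9 \right)} - 39 c{\left(-10,4 \right)} = -9 - 156 = -165$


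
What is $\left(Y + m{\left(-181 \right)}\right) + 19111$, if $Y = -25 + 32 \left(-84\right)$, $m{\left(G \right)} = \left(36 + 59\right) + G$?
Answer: $16312$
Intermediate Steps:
$m{\left(G \right)} = 95 + G$
$Y = -2713$ ($Y = -25 - 2688 = -2713$)
$\left(Y + m{\left(-181 \right)}\right) + 19111 = \left(-2713 + \left(95 - 181\right)\right) + 19111 = \left(-2713 - 86\right) + 19111 = -2799 + 19111 = 16312$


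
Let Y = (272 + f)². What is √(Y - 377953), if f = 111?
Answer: 12*I*√1606 ≈ 480.9*I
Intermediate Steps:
Y = 146689 (Y = (272 + 111)² = 383² = 146689)
√(Y - 377953) = √(146689 - 377953) = √(-231264) = 12*I*√1606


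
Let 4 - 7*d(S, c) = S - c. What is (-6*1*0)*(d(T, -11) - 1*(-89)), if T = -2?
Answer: 0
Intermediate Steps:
d(S, c) = 4/7 - S/7 + c/7 (d(S, c) = 4/7 - (S - c)/7 = 4/7 + (-S/7 + c/7) = 4/7 - S/7 + c/7)
(-6*1*0)*(d(T, -11) - 1*(-89)) = (-6*1*0)*((4/7 - ⅐*(-2) + (⅐)*(-11)) - 1*(-89)) = (-6*0)*((4/7 + 2/7 - 11/7) + 89) = 0*(-5/7 + 89) = 0*(618/7) = 0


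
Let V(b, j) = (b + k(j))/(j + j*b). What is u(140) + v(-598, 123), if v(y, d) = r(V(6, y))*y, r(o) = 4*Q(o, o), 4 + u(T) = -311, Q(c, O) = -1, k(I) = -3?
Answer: 2077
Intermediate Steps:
u(T) = -315 (u(T) = -4 - 311 = -315)
V(b, j) = (-3 + b)/(j + b*j) (V(b, j) = (b - 3)/(j + j*b) = (-3 + b)/(j + b*j))
r(o) = -4 (r(o) = 4*(-1) = -4)
v(y, d) = -4*y
u(140) + v(-598, 123) = -315 - 4*(-598) = -315 + 2392 = 2077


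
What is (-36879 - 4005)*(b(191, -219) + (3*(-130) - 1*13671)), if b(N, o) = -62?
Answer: 577404732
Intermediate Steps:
(-36879 - 4005)*(b(191, -219) + (3*(-130) - 1*13671)) = (-36879 - 4005)*(-62 + (3*(-130) - 1*13671)) = -40884*(-62 + (-390 - 13671)) = -40884*(-62 - 14061) = -40884*(-14123) = 577404732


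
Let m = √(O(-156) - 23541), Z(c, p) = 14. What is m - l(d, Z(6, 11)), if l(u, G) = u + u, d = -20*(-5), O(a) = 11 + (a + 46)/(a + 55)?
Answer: -200 + 2*I*√60004605/101 ≈ -200.0 + 153.39*I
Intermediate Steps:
O(a) = 11 + (46 + a)/(55 + a)
d = 100
m = 2*I*√60004605/101 (m = √(3*(217 + 4*(-156))/(55 - 156) - 23541) = √(3*(217 - 624)/(-101) - 23541) = √(3*(-1/101)*(-407) - 23541) = √(1221/101 - 23541) = √(-2376420/101) = 2*I*√60004605/101 ≈ 153.39*I)
l(u, G) = 2*u
m - l(d, Z(6, 11)) = 2*I*√60004605/101 - 2*100 = 2*I*√60004605/101 - 1*200 = 2*I*√60004605/101 - 200 = -200 + 2*I*√60004605/101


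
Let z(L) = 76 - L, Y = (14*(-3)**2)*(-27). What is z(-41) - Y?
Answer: 3519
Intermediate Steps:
Y = -3402 (Y = (14*9)*(-27) = 126*(-27) = -3402)
z(-41) - Y = (76 - 1*(-41)) - 1*(-3402) = (76 + 41) + 3402 = 117 + 3402 = 3519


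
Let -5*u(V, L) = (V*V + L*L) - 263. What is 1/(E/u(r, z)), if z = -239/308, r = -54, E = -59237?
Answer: 6803549/759386320 ≈ 0.0089593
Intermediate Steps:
z = -239/308 (z = -239*1/308 = -239/308 ≈ -0.77597)
u(V, L) = 263/5 - L**2/5 - V**2/5 (u(V, L) = -((V*V + L*L) - 263)/5 = -((V**2 + L**2) - 263)/5 = -((L**2 + V**2) - 263)/5 = -(-263 + L**2 + V**2)/5 = 263/5 - L**2/5 - V**2/5)
1/(E/u(r, z)) = 1/(-59237/(263/5 - (-239/308)**2/5 - 1/5*(-54)**2)) = 1/(-59237/(263/5 - 1/5*57121/94864 - 1/5*2916)) = 1/(-59237/(263/5 - 57121/474320 - 2916/5)) = 1/(-59237/(-251731313/474320)) = 1/(-59237*(-474320/251731313)) = 1/(759386320/6803549) = 6803549/759386320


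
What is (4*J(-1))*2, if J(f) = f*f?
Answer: 8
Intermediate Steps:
J(f) = f²
(4*J(-1))*2 = (4*(-1)²)*2 = (4*1)*2 = 4*2 = 8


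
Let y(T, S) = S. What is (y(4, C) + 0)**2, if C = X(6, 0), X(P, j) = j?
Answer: 0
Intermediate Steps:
C = 0
(y(4, C) + 0)**2 = (0 + 0)**2 = 0**2 = 0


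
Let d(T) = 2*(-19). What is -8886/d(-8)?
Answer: 4443/19 ≈ 233.84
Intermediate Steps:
d(T) = -38
-8886/d(-8) = -8886/(-38) = -8886*(-1/38) = 4443/19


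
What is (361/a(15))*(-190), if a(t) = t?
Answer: -13718/3 ≈ -4572.7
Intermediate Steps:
(361/a(15))*(-190) = (361/15)*(-190) = -13718/3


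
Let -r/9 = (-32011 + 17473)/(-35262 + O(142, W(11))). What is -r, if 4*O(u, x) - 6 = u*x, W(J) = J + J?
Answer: 261684/68959 ≈ 3.7948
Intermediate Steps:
W(J) = 2*J
O(u, x) = 3/2 + u*x/4 (O(u, x) = 3/2 + (u*x)/4 = 3/2 + u*x/4)
r = -261684/68959 (r = -9*(-32011 + 17473)/(-35262 + (3/2 + (1/4)*142*(2*11))) = -(-130842)/(-35262 + (3/2 + (1/4)*142*22)) = -(-130842)/(-35262 + (3/2 + 781)) = -(-130842)/(-35262 + 1565/2) = -(-130842)/(-68959/2) = -(-130842)*(-2)/68959 = -9*29076/68959 = -261684/68959 ≈ -3.7948)
-r = -1*(-261684/68959) = 261684/68959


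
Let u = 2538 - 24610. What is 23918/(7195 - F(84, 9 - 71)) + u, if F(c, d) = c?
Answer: -156930074/7111 ≈ -22069.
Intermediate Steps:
u = -22072
23918/(7195 - F(84, 9 - 71)) + u = 23918/(7195 - 1*84) - 22072 = 23918/(7195 - 84) - 22072 = 23918/7111 - 22072 = -156930074/7111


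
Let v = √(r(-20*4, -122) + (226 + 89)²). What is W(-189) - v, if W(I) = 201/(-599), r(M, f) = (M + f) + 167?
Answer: -201/599 - √99190 ≈ -315.28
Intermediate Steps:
r(M, f) = 167 + M + f
W(I) = -201/599 (W(I) = 201*(-1/599) = -201/599)
v = √99190 (v = √((167 - 20*4 - 122) + (226 + 89)²) = √((167 - 80 - 122) + 315²) = √(-35 + 99225) = √99190 ≈ 314.94)
W(-189) - v = -201/599 - √99190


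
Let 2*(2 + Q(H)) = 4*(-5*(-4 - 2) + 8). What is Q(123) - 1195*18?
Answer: -21436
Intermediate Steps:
Q(H) = 74 (Q(H) = -2 + (4*(-5*(-4 - 2) + 8))/2 = -2 + (4*(-5*(-6) + 8))/2 = -2 + (4*(30 + 8))/2 = -2 + (4*38)/2 = -2 + (1/2)*152 = -2 + 76 = 74)
Q(123) - 1195*18 = 74 - 1195*18 = 74 - 21510 = -21436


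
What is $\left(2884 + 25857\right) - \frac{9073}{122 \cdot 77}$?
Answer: $\frac{269983881}{9394} \approx 28740.0$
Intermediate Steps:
$\left(2884 + 25857\right) - \frac{9073}{122 \cdot 77} = 28741 - \frac{9073}{9394} = \frac{269983881}{9394}$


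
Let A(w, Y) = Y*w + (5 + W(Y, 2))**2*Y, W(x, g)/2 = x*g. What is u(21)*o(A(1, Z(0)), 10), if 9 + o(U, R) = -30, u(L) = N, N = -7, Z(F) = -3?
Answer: 273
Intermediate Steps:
W(x, g) = 2*g*x (W(x, g) = 2*(x*g) = 2*(g*x) = 2*g*x)
u(L) = -7
A(w, Y) = Y*w + Y*(5 + 4*Y)**2 (A(w, Y) = Y*w + (5 + 2*2*Y)**2*Y = Y*w + (5 + 4*Y)**2*Y = Y*w + Y*(5 + 4*Y)**2)
o(U, R) = -39 (o(U, R) = -9 - 30 = -39)
u(21)*o(A(1, Z(0)), 10) = -7*(-39) = 273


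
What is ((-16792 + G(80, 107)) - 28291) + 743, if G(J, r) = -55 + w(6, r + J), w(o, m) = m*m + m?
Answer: -9239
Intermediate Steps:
w(o, m) = m + m² (w(o, m) = m² + m = m + m²)
G(J, r) = -55 + (J + r)*(1 + J + r) (G(J, r) = -55 + (r + J)*(1 + (r + J)) = -55 + (J + r)*(1 + (J + r)) = -55 + (J + r)*(1 + J + r))
((-16792 + G(80, 107)) - 28291) + 743 = ((-16792 + (-55 + (80 + 107)*(1 + 80 + 107))) - 28291) + 743 = ((-16792 + (-55 + 187*188)) - 28291) + 743 = ((-16792 + (-55 + 35156)) - 28291) + 743 = ((-16792 + 35101) - 28291) + 743 = (18309 - 28291) + 743 = -9982 + 743 = -9239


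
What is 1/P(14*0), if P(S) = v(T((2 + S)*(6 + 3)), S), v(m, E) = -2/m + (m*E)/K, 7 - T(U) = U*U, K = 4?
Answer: 317/2 ≈ 158.50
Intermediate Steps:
T(U) = 7 - U² (T(U) = 7 - U*U = 7 - U²)
v(m, E) = -2/m + E*m/4 (v(m, E) = -2/m + (m*E)/4 = -2/m + (E*m)*(¼) = -2/m + E*m/4)
P(S) = -2/(7 - (18 + 9*S)²) + S*(7 - (18 + 9*S)²)/4 (P(S) = -2/(7 - ((2 + S)*(6 + 3))²) + S*(7 - ((2 + S)*(6 + 3))²)/4 = -2/(7 - ((2 + S)*9)²) + S*(7 - ((2 + S)*9)²)/4 = -2/(7 - (18 + 9*S)²) + S*(7 - (18 + 9*S)²)/4)
1/P(14*0) = 1/((8 - 14*0*(-7 + 81*(2 + 14*0)²)²)/(4*(-7 + 81*(2 + 14*0)²))) = 1/((8 - 1*0*(-7 + 81*(2 + 0)²)²)/(4*(-7 + 81*(2 + 0)²))) = 1/((8 - 1*0*(-7 + 81*2²)²)/(4*(-7 + 81*2²))) = 1/((8 - 1*0*(-7 + 81*4)²)/(4*(-7 + 81*4))) = 1/((8 - 1*0*(-7 + 324)²)/(4*(-7 + 324))) = 1/((¼)*(8 - 1*0*317²)/317) = 1/((¼)*(1/317)*(8 - 1*0*100489)) = 1/((¼)*(1/317)*(8 + 0)) = 1/((¼)*(1/317)*8) = 1/(2/317) = 317/2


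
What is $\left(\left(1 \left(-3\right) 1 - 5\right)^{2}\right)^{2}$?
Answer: $4096$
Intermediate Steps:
$\left(\left(1 \left(-3\right) 1 - 5\right)^{2}\right)^{2} = \left(\left(\left(-3\right) 1 - 5\right)^{2}\right)^{2} = \left(\left(-3 - 5\right)^{2}\right)^{2} = \left(\left(-8\right)^{2}\right)^{2} = 64^{2} = 4096$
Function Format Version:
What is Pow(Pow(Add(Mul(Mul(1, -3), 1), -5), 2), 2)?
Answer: 4096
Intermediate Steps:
Pow(Pow(Add(Mul(Mul(1, -3), 1), -5), 2), 2) = Pow(Pow(Add(Mul(-3, 1), -5), 2), 2) = Pow(Pow(Add(-3, -5), 2), 2) = Pow(Pow(-8, 2), 2) = Pow(64, 2) = 4096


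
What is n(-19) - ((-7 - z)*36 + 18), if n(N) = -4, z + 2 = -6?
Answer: -58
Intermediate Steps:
z = -8 (z = -2 - 6 = -8)
n(-19) - ((-7 - z)*36 + 18) = -4 - ((-7 - 1*(-8))*36 + 18) = -4 - ((-7 + 8)*36 + 18) = -4 - (1*36 + 18) = -4 - (36 + 18) = -4 - 1*54 = -4 - 54 = -58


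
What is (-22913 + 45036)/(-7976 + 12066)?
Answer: 22123/4090 ≈ 5.4090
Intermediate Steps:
(-22913 + 45036)/(-7976 + 12066) = 22123/4090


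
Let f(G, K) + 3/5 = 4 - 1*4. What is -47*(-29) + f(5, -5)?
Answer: 6812/5 ≈ 1362.4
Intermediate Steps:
f(G, K) = -⅗ (f(G, K) = -⅗ + (4 - 1*4) = -⅗ + (4 - 4) = -⅗ + 0 = -⅗)
-47*(-29) + f(5, -5) = -47*(-29) - ⅗ = 1363 - ⅗ = 6812/5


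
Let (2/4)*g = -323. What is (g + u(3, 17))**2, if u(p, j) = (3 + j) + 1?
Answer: 390625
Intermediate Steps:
u(p, j) = 4 + j
g = -646 (g = 2*(-323) = -646)
(g + u(3, 17))**2 = (-646 + (4 + 17))**2 = (-646 + 21)**2 = (-625)**2 = 390625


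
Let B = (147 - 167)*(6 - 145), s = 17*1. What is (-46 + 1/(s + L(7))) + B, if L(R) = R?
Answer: 65617/24 ≈ 2734.0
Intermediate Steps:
s = 17
B = 2780 (B = -20*(-139) = 2780)
(-46 + 1/(s + L(7))) + B = (-46 + 1/(17 + 7)) + 2780 = (-46 + 1/24) + 2780 = -1103/24 + 2780 = 65617/24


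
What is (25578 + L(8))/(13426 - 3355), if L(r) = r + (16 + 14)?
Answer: 25616/10071 ≈ 2.5435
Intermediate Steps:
L(r) = 30 + r (L(r) = r + 30 = 30 + r)
(25578 + L(8))/(13426 - 3355) = (25578 + (30 + 8))/(13426 - 3355) = (25578 + 38)/10071 = 25616*(1/10071) = 25616/10071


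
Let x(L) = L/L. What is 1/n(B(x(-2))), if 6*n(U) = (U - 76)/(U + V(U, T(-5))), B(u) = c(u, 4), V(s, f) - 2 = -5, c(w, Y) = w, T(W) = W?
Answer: 4/25 ≈ 0.16000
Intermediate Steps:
x(L) = 1
V(s, f) = -3 (V(s, f) = 2 - 5 = -3)
B(u) = u
n(U) = (-76 + U)/(6*(-3 + U)) (n(U) = ((U - 76)/(U - 3))/6 = ((-76 + U)/(-3 + U))/6 = (-76 + U)/(6*(-3 + U)))
1/n(B(x(-2))) = 1/((-76 + 1)/(6*(-3 + 1))) = 1/((1/6)*(-75)/(-2)) = 1/((1/6)*(-1/2)*(-75)) = 1/(25/4) = 4/25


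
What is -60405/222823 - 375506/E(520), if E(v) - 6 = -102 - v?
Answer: 41817081979/68629484 ≈ 609.32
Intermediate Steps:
E(v) = -96 - v (E(v) = 6 + (-102 - v) = -96 - v)
-60405/222823 - 375506/E(520) = -60405/222823 - 375506/(-96 - 1*520) = -60405*1/222823 - 375506/(-96 - 520) = -60405/222823 - 375506/(-616) = -60405/222823 - 375506*(-1/616) = -60405/222823 + 187753/308 = 41817081979/68629484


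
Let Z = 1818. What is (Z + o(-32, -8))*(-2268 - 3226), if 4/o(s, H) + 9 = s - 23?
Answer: -79901989/8 ≈ -9.9877e+6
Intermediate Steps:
o(s, H) = 4/(-32 + s) (o(s, H) = 4/(-9 + (s - 23)) = 4/(-9 + (-23 + s)) = 4/(-32 + s))
(Z + o(-32, -8))*(-2268 - 3226) = (1818 + 4/(-32 - 32))*(-2268 - 3226) = (1818 + 4/(-64))*(-5494) = (1818 + 4*(-1/64))*(-5494) = (1818 - 1/16)*(-5494) = (29087/16)*(-5494) = -79901989/8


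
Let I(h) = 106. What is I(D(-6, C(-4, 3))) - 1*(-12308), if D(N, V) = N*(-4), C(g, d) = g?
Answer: 12414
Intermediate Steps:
D(N, V) = -4*N
I(D(-6, C(-4, 3))) - 1*(-12308) = 106 - 1*(-12308) = 106 + 12308 = 12414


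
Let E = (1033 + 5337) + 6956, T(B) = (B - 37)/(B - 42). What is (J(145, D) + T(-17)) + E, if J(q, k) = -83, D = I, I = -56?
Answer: 781391/59 ≈ 13244.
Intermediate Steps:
D = -56
T(B) = (-37 + B)/(-42 + B)
E = 13326 (E = 6370 + 6956 = 13326)
(J(145, D) + T(-17)) + E = (-83 + (-37 - 17)/(-42 - 17)) + 13326 = (-83 - 54/(-59)) + 13326 = (-83 - 1/59*(-54)) + 13326 = (-83 + 54/59) + 13326 = -4843/59 + 13326 = 781391/59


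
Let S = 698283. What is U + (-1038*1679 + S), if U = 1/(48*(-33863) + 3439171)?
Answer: -1894493202692/1813747 ≈ -1.0445e+6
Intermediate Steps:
U = 1/1813747 (U = 1/(-1625424 + 3439171) = 1/1813747 ≈ 5.5134e-7)
U + (-1038*1679 + S) = 1/1813747 + (-1038*1679 + 698283) = 1/1813747 + (-1742802 + 698283) = 1/1813747 - 1044519 = -1894493202692/1813747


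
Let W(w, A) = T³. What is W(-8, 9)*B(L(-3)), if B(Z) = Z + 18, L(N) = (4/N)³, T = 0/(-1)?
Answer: 0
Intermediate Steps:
T = 0 (T = 0*(-1) = 0)
W(w, A) = 0 (W(w, A) = 0³ = 0)
L(N) = 64/N³
B(Z) = 18 + Z
W(-8, 9)*B(L(-3)) = 0*(18 + 64/(-3)³) = 0*(18 + 64*(-1/27)) = 0*(18 - 64/27) = 0*(422/27) = 0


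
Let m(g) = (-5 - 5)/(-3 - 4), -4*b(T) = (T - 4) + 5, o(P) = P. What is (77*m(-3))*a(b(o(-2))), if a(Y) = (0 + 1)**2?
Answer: 110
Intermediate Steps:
b(T) = -1/4 - T/4 (b(T) = -((T - 4) + 5)/4 = -((-4 + T) + 5)/4 = -(1 + T)/4 = -1/4 - T/4)
m(g) = 10/7 (m(g) = -10/(-7) = -10*(-1/7) = 10/7)
a(Y) = 1 (a(Y) = 1**2 = 1)
(77*m(-3))*a(b(o(-2))) = (77*(10/7))*1 = 110*1 = 110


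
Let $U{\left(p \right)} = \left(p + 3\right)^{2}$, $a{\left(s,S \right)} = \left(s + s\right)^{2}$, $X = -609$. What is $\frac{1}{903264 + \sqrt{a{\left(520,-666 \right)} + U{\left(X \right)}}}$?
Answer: $\frac{225816}{203971101215} - \frac{\sqrt{362209}}{407942202430} \approx 1.1056 \cdot 10^{-6}$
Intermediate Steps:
$a{\left(s,S \right)} = 4 s^{2}$ ($a{\left(s,S \right)} = \left(2 s\right)^{2} = 4 s^{2}$)
$U{\left(p \right)} = \left(3 + p\right)^{2}$
$\frac{1}{903264 + \sqrt{a{\left(520,-666 \right)} + U{\left(X \right)}}} = \frac{1}{903264 + \sqrt{4 \cdot 520^{2} + \left(3 - 609\right)^{2}}} = \frac{1}{903264 + \sqrt{4 \cdot 270400 + \left(-606\right)^{2}}} = \frac{1}{903264 + \sqrt{1081600 + 367236}} = \frac{1}{903264 + \sqrt{1448836}} = \frac{1}{903264 + 2 \sqrt{362209}}$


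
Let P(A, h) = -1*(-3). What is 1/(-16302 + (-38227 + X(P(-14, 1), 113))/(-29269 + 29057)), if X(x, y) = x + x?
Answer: -212/3417803 ≈ -6.2028e-5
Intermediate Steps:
P(A, h) = 3
X(x, y) = 2*x
1/(-16302 + (-38227 + X(P(-14, 1), 113))/(-29269 + 29057)) = 1/(-16302 + (-38227 + 2*3)/(-29269 + 29057)) = 1/(-16302 + (-38227 + 6)/(-212)) = 1/(-16302 - 38221*(-1/212)) = 1/(-16302 + 38221/212) = 1/(-3417803/212) = -212/3417803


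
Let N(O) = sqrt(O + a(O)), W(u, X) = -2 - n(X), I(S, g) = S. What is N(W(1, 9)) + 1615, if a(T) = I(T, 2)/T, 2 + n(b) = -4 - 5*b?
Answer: 1615 + 5*sqrt(2) ≈ 1622.1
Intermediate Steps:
n(b) = -6 - 5*b (n(b) = -2 + (-4 - 5*b) = -6 - 5*b)
W(u, X) = 4 + 5*X (W(u, X) = -2 - (-6 - 5*X) = -2 + (6 + 5*X) = 4 + 5*X)
a(T) = 1 (a(T) = T/T = 1)
N(O) = sqrt(1 + O) (N(O) = sqrt(O + 1) = sqrt(1 + O))
N(W(1, 9)) + 1615 = sqrt(1 + (4 + 5*9)) + 1615 = sqrt(1 + (4 + 45)) + 1615 = sqrt(1 + 49) + 1615 = sqrt(50) + 1615 = 5*sqrt(2) + 1615 = 1615 + 5*sqrt(2)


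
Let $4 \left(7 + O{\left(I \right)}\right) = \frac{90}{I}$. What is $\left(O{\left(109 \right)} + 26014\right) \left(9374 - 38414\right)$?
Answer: $- \frac{82322170920}{109} \approx -7.5525 \cdot 10^{8}$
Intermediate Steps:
$O{\left(I \right)} = -7 + \frac{45}{2 I}$ ($O{\left(I \right)} = -7 + \frac{90 \frac{1}{I}}{4} = -7 + \frac{45}{2 I}$)
$\left(O{\left(109 \right)} + 26014\right) \left(9374 - 38414\right) = \left(\left(-7 + \frac{45}{2 \cdot 109}\right) + 26014\right) \left(9374 - 38414\right) = \left(\left(-7 + \frac{45}{2} \cdot \frac{1}{109}\right) + 26014\right) \left(-29040\right) = \left(\left(-7 + \frac{45}{218}\right) + 26014\right) \left(-29040\right) = \left(- \frac{1481}{218} + 26014\right) \left(-29040\right) = \frac{5669571}{218} \left(-29040\right) = - \frac{82322170920}{109}$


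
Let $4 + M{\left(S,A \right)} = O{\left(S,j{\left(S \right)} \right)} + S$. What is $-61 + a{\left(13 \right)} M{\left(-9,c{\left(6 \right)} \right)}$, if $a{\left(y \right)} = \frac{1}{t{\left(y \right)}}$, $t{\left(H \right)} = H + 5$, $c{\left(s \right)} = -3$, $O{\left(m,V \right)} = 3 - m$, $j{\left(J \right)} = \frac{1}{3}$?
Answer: $- \frac{1099}{18} \approx -61.056$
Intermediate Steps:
$j{\left(J \right)} = \frac{1}{3}$
$t{\left(H \right)} = 5 + H$
$M{\left(S,A \right)} = -1$ ($M{\left(S,A \right)} = -4 + \left(\left(3 - S\right) + S\right) = -4 + 3 = -1$)
$a{\left(y \right)} = \frac{1}{5 + y}$
$-61 + a{\left(13 \right)} M{\left(-9,c{\left(6 \right)} \right)} = -61 + \frac{1}{5 + 13} \left(-1\right) = -61 + \frac{1}{18} \left(-1\right) = -61 - \frac{1}{18} = - \frac{1099}{18}$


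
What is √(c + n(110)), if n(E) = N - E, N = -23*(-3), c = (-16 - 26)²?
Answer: √1723 ≈ 41.509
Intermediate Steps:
c = 1764 (c = (-42)² = 1764)
N = 69
n(E) = 69 - E
√(c + n(110)) = √(1764 + (69 - 1*110)) = √(1764 + (69 - 110)) = √(1764 - 41) = √1723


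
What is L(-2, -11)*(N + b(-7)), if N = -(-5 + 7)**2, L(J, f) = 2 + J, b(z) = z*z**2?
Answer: 0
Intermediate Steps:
b(z) = z**3
N = -4 (N = -1*2**2 = -1*4 = -4)
L(-2, -11)*(N + b(-7)) = (2 - 2)*(-4 + (-7)**3) = 0*(-4 - 343) = 0*(-347) = 0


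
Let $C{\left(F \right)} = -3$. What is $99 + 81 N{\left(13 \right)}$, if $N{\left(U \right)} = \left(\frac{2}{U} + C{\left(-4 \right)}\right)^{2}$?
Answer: $\frac{127620}{169} \approx 755.15$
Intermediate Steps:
$N{\left(U \right)} = \left(-3 + \frac{2}{U}\right)^{2}$ ($N{\left(U \right)} = \left(\frac{2}{U} - 3\right)^{2} = \left(-3 + \frac{2}{U}\right)^{2}$)
$99 + 81 N{\left(13 \right)} = 99 + 81 \frac{\left(2 - 39\right)^{2}}{169} = 99 + 81 \frac{\left(-37\right)^{2}}{169} = 99 + 81 \cdot \frac{1}{169} \cdot 1369 = 99 + 81 \cdot \frac{1369}{169} = 99 + \frac{110889}{169} = \frac{127620}{169}$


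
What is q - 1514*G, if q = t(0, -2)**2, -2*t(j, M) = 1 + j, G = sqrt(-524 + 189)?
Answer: 1/4 - 1514*I*sqrt(335) ≈ 0.25 - 27711.0*I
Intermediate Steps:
G = I*sqrt(335) (G = sqrt(-335) = I*sqrt(335) ≈ 18.303*I)
t(j, M) = -1/2 - j/2 (t(j, M) = -(1 + j)/2 = -1/2 - j/2)
q = 1/4 (q = (-1/2 - 1/2*0)**2 = (-1/2 + 0)**2 = (-1/2)**2 = 1/4 ≈ 0.25000)
q - 1514*G = 1/4 - 1514*I*sqrt(335)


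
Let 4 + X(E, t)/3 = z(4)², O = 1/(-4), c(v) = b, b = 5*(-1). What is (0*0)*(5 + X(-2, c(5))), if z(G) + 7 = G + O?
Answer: 0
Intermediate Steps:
b = -5
c(v) = -5
O = -¼ ≈ -0.25000
z(G) = -29/4 + G (z(G) = -7 + (G - ¼) = -7 + (-¼ + G) = -29/4 + G)
X(E, t) = 315/16 (X(E, t) = -12 + 3*(-29/4 + 4)² = -12 + 3*(-13/4)² = -12 + 3*(169/16) = -12 + 507/16 = 315/16)
(0*0)*(5 + X(-2, c(5))) = (0*0)*(5 + 315/16) = 0*(395/16) = 0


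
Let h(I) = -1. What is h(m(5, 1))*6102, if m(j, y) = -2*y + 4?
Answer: -6102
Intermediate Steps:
m(j, y) = 4 - 2*y
h(m(5, 1))*6102 = -1*6102 = -6102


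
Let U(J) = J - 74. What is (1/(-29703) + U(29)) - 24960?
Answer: -742723516/29703 ≈ -25005.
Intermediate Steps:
U(J) = -74 + J
(1/(-29703) + U(29)) - 24960 = (1/(-29703) + (-74 + 29)) - 24960 = (-1/29703 - 45) - 24960 = -1336636/29703 - 24960 = -742723516/29703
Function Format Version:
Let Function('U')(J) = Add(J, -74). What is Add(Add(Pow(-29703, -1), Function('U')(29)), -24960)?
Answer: Rational(-742723516, 29703) ≈ -25005.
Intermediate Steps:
Function('U')(J) = Add(-74, J)
Add(Add(Pow(-29703, -1), Function('U')(29)), -24960) = Add(Add(Pow(-29703, -1), Add(-74, 29)), -24960) = Add(Add(Rational(-1, 29703), -45), -24960) = Add(Rational(-1336636, 29703), -24960) = Rational(-742723516, 29703)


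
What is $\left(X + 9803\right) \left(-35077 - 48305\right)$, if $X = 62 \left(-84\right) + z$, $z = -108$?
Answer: $-374135034$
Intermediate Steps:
$X = -5316$ ($X = 62 \left(-84\right) - 108 = -5208 - 108 = -5316$)
$\left(X + 9803\right) \left(-35077 - 48305\right) = \left(-5316 + 9803\right) \left(-35077 - 48305\right) = 4487 \left(-83382\right) = -374135034$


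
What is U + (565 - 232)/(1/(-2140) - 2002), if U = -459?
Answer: -1967197599/4284281 ≈ -459.17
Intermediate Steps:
U + (565 - 232)/(1/(-2140) - 2002) = -459 + (565 - 232)/(1/(-2140) - 2002) = -459 + 333/(-1/2140 - 2002) = -459 + 333/(-4284281/2140) = -459 + 333*(-2140/4284281) = -459 - 712620/4284281 = -1967197599/4284281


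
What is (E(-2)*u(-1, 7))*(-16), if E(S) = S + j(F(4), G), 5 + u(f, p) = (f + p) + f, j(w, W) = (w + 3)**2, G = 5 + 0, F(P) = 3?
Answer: 0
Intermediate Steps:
G = 5
j(w, W) = (3 + w)**2
u(f, p) = -5 + p + 2*f (u(f, p) = -5 + ((f + p) + f) = -5 + (p + 2*f) = -5 + p + 2*f)
E(S) = 36 + S (E(S) = S + (3 + 3)**2 = S + 6**2 = S + 36 = 36 + S)
(E(-2)*u(-1, 7))*(-16) = ((36 - 2)*(-5 + 7 + 2*(-1)))*(-16) = (34*(-5 + 7 - 2))*(-16) = (34*0)*(-16) = 0*(-16) = 0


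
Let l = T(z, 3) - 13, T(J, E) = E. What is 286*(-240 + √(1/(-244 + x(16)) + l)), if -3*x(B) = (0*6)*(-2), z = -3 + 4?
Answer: -68640 + 143*I*√148901/61 ≈ -68640.0 + 904.6*I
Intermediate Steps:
z = 1
x(B) = 0 (x(B) = -0*6*(-2)/3 = -0*(-2) = -⅓*0 = 0)
l = -10 (l = 3 - 13 = -10)
286*(-240 + √(1/(-244 + x(16)) + l)) = 286*(-240 + √(1/(-244 + 0) - 10)) = 286*(-240 + √(1/(-244) - 10)) = 286*(-240 + √(-1/244 - 10)) = 286*(-240 + √(-2441/244)) = 286*(-240 + I*√148901/122) = -68640 + 143*I*√148901/61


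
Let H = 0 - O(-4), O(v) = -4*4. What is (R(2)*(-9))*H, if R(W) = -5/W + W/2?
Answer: 216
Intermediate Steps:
O(v) = -16
H = 16 (H = 0 - 1*(-16) = 0 + 16 = 16)
R(W) = W/2 - 5/W (R(W) = -5/W + W*(½) = -5/W + W/2 = W/2 - 5/W)
(R(2)*(-9))*H = (((½)*2 - 5/2)*(-9))*16 = ((1 - 5*½)*(-9))*16 = ((1 - 5/2)*(-9))*16 = -3/2*(-9)*16 = (27/2)*16 = 216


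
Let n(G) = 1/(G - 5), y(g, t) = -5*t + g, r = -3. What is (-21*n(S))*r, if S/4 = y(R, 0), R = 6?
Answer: 63/19 ≈ 3.3158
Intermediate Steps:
y(g, t) = g - 5*t
S = 24 (S = 4*(6 - 5*0) = 4*(6 + 0) = 4*6 = 24)
n(G) = 1/(-5 + G)
(-21*n(S))*r = -21/(-5 + 24)*(-3) = -21/19*(-3) = 63/19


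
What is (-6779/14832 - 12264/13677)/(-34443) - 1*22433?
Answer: -52246552203486395/2329004247984 ≈ -22433.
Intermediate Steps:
(-6779/14832 - 12264/13677)/(-34443) - 1*22433 = (-6779*1/14832 - 12264*1/13677)*(-1/34443) - 22433 = (-6779/14832 - 4088/4559)*(-1/34443) - 22433 = -91538677/67619088*(-1/34443) - 22433 = 91538677/2329004247984 - 22433 = -52246552203486395/2329004247984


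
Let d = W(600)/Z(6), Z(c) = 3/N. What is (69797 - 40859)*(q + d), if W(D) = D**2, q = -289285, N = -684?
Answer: -2383602369330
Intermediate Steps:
Z(c) = -1/228 (Z(c) = 3/(-684) = 3*(-1/684) = -1/228)
d = -82080000 (d = 600**2/(-1/228) = 360000*(-228) = -82080000)
(69797 - 40859)*(q + d) = (69797 - 40859)*(-289285 - 82080000) = 28938*(-82369285) = -2383602369330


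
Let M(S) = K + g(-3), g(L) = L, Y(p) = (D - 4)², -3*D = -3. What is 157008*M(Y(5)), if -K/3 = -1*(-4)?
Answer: -2355120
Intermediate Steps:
D = 1 (D = -⅓*(-3) = 1)
K = -12 (K = -(-3)*(-4) = -3*4 = -12)
Y(p) = 9 (Y(p) = (1 - 4)² = (-3)² = 9)
M(S) = -15 (M(S) = -12 - 3 = -15)
157008*M(Y(5)) = 157008*(-15) = -2355120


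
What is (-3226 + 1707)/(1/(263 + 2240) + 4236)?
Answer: -3802057/10602709 ≈ -0.35859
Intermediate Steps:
(-3226 + 1707)/(1/(263 + 2240) + 4236) = -1519/(1/2503 + 4236) = -1519/10602709/2503 = -1519*2503/10602709 = -3802057/10602709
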